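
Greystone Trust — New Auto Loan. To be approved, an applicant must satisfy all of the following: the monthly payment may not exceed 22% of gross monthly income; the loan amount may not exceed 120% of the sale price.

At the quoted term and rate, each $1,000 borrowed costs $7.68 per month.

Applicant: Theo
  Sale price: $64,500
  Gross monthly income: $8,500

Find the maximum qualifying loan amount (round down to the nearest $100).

$77,400

Payment cap: 22% × $8,500 = $1,870/month.
At $7.68 per $1,000, that supports 1,870/7.68 × 1,000 ≈ $243,489 → $243,400.
LTV cap: 120% × $64,500 = $77,400 → $77,400.
Binding constraint: loan-to-value.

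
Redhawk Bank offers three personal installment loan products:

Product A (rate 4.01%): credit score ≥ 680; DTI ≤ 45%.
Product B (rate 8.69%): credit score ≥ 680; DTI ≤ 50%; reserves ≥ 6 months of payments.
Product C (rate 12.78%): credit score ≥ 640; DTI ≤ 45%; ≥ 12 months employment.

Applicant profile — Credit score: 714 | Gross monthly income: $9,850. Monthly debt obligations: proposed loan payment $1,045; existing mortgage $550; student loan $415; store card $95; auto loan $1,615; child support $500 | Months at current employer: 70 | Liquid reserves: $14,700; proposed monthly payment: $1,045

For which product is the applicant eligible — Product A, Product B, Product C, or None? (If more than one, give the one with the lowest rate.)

Total debts = (1,045 + 550 + 415 + 95 + 1,615 + 500) = 4,220; DTI = 4,220/9,850 = 42.8%.
Reserves = 14,700/1,045 = 14.1 months.
Product A: score 714 ≥ 680; DTI 42.8% ≤ 45% → qualifies.
Product B: score 714 ≥ 680; DTI 42.8% ≤ 50%; reserves 14.1 ≥ 6 mo → qualifies.
Product C: score 714 ≥ 640; DTI 42.8% ≤ 45%; employment 70 ≥ 12 mo → qualifies.
Qualifying: Product A, Product B, Product C. Lowest rate is 4.01% → Product A.

Product A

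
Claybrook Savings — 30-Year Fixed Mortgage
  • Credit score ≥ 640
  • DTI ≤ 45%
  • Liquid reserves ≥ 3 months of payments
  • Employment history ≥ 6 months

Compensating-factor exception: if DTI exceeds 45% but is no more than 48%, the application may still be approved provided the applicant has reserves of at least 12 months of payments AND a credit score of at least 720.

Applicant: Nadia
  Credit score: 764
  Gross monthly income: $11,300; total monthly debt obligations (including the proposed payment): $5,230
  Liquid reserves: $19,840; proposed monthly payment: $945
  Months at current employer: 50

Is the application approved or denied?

Credit score 764 ≥ 640 (meets base)
DTI: 5,230 ÷ 11,300 = 46.3%, over the 45% base limit.
Reserves = 19,840/945 = 21.0 months ≥ 3
Employment 50 ≥ 6 months
DTI 46.3% is within the 45%–48% exception band; checking compensating factors.
Reserves 21.0 ≥ 12 months; credit score 764 ≥ 720.
Both override conditions satisfied; DTI exception granted.

Approved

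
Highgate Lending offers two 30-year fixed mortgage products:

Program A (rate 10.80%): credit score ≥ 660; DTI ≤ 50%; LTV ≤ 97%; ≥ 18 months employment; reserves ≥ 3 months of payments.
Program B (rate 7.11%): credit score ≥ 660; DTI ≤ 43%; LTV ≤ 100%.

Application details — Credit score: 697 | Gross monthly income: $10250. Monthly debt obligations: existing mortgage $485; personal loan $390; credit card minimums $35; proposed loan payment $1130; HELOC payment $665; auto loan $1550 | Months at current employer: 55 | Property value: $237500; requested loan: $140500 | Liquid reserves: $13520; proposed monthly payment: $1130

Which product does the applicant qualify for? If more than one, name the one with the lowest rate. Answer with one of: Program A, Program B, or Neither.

Program B

Total debts = (485 + 390 + 35 + 1,130 + 665 + 1,550) = 4,255; DTI = 4,255/10,250 = 41.5%.
LTV = 140,500/237,500 = 59.2%.
Reserves = 13,520/1,130 = 12.0 months.
Program A: score 697 ≥ 660; DTI 41.5% ≤ 50%; LTV 59.2% ≤ 97%; employment 55 ≥ 18 mo; reserves 12.0 ≥ 3 mo → qualifies.
Program B: score 697 ≥ 660; DTI 41.5% ≤ 43%; LTV 59.2% ≤ 100% → qualifies.
Qualifying: Program A, Program B. Lowest rate is 7.11% → Program B.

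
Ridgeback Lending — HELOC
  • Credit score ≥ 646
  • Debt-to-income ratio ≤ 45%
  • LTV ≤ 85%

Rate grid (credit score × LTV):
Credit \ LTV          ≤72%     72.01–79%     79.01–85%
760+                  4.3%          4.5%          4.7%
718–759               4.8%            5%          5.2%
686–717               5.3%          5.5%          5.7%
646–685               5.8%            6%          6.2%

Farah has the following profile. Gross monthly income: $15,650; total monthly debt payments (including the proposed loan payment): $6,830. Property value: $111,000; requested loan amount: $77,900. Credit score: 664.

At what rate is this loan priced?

Credit score 664 ≥ 646; DTI: 6,830 ÷ 15,650 = 43.6%, within the 45% cap
Loan-to-value = 77,900/111,000 = 70.2% — pass (85% max)
Row: 664 falls in 646–685. Column: 70.2% falls in ≤72%. Rate = 5.8%.

5.8%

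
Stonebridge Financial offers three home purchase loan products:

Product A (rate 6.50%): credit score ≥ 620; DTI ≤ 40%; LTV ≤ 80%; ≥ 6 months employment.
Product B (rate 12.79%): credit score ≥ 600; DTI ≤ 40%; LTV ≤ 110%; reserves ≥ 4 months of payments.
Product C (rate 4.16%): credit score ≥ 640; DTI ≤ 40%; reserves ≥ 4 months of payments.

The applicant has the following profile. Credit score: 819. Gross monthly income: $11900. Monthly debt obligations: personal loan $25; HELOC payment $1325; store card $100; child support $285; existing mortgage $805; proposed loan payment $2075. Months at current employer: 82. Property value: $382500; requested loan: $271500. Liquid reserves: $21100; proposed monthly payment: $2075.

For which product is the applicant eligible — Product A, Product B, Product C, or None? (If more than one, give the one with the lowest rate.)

Product C

Total debts = (25 + 1,325 + 100 + 285 + 805 + 2,075) = 4,615; DTI = 4,615/11,900 = 38.8%.
LTV = 271,500/382,500 = 71%.
Reserves = 21,100/2,075 = 10.2 months.
Product A: score 819 ≥ 620; DTI 38.8% ≤ 40%; LTV 71% ≤ 80%; employment 82 ≥ 6 mo → qualifies.
Product B: score 819 ≥ 600; DTI 38.8% ≤ 40%; LTV 71% ≤ 110%; reserves 10.2 ≥ 4 mo → qualifies.
Product C: score 819 ≥ 640; DTI 38.8% ≤ 40%; reserves 10.2 ≥ 4 mo → qualifies.
Qualifying: Product A, Product B, Product C. Lowest rate is 4.16% → Product C.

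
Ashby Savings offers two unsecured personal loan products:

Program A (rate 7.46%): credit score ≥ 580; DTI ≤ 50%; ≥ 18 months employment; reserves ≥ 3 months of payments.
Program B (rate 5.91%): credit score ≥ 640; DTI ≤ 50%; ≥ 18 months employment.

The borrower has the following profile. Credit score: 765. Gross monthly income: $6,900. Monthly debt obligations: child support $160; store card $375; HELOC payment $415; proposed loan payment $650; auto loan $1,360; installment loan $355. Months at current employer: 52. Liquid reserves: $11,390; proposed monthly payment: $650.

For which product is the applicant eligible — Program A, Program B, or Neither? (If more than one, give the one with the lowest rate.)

Program B

Total debts = (160 + 375 + 415 + 650 + 1,360 + 355) = 3,315; DTI = 3,315/6,900 = 48%.
Reserves = 11,390/650 = 17.5 months.
Program A: score 765 ≥ 580; DTI 48% ≤ 50%; employment 52 ≥ 18 mo; reserves 17.5 ≥ 3 mo → qualifies.
Program B: score 765 ≥ 640; DTI 48% ≤ 50%; employment 52 ≥ 18 mo → qualifies.
Qualifying: Program A, Program B. Lowest rate is 5.91% → Program B.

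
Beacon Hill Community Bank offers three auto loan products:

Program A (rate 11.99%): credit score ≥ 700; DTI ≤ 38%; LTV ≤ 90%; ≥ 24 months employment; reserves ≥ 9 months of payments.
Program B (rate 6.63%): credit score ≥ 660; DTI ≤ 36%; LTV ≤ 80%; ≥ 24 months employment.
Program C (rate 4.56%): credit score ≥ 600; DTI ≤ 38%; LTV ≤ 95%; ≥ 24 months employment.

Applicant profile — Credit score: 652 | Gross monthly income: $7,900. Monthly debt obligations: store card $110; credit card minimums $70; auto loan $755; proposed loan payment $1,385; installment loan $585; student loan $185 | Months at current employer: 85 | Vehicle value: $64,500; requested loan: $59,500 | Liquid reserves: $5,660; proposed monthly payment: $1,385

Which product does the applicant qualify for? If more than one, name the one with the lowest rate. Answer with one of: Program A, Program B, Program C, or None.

Total debts = (110 + 70 + 755 + 1,385 + 585 + 185) = 3,090; DTI = 3,090/7,900 = 39.1%.
LTV = 59,500/64,500 = 92.2%.
Reserves = 5,660/1,385 = 4.1 months.
Program A: score 652 < 700; DTI 39.1% > 38%; LTV 92.2% > 90%; employment 85 ≥ 24 mo; reserves 4.1 < 9 mo → does not qualify.
Program B: score 652 < 660; DTI 39.1% > 36%; LTV 92.2% > 80%; employment 85 ≥ 24 mo → does not qualify.
Program C: score 652 ≥ 600; DTI 39.1% > 38%; LTV 92.2% ≤ 95%; employment 85 ≥ 24 mo → does not qualify.

None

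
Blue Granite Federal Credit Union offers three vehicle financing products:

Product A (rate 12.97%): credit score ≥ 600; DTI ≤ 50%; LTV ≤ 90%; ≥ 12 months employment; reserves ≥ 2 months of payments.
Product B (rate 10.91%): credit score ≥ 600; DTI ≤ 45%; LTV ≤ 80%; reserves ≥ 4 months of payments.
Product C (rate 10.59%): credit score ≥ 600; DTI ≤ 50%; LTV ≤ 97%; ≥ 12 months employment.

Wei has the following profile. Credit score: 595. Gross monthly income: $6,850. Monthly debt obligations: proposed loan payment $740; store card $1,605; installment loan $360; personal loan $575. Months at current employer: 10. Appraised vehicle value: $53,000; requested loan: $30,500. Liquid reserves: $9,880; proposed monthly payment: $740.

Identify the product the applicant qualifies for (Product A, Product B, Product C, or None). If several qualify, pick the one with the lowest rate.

None

Total debts = (740 + 1,605 + 360 + 575) = 3,280; DTI = 3,280/6,850 = 47.9%.
LTV = 30,500/53,000 = 57.5%.
Reserves = 9,880/740 = 13.4 months.
Product A: score 595 < 600; DTI 47.9% ≤ 50%; LTV 57.5% ≤ 90%; employment 10 < 12 mo; reserves 13.4 ≥ 2 mo → does not qualify.
Product B: score 595 < 600; DTI 47.9% > 45%; LTV 57.5% ≤ 80%; reserves 13.4 ≥ 4 mo → does not qualify.
Product C: score 595 < 600; DTI 47.9% ≤ 50%; LTV 57.5% ≤ 97%; employment 10 < 12 mo → does not qualify.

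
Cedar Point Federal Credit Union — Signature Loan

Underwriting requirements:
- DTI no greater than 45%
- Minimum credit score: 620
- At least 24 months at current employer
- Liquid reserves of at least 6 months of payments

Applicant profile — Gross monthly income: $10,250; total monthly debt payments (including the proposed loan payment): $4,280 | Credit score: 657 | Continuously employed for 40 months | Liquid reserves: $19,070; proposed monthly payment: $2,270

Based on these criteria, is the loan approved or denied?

Approved

DTI = 4,280/10,250 = 41.8% ≤ 45%
Credit score 657 ≥ 620 (meets)
Employment 40 ≥ 24 months
Liquid reserves cover 19,070/2,270 = 8.4 months — ≥ 6 required
All criteria satisfied.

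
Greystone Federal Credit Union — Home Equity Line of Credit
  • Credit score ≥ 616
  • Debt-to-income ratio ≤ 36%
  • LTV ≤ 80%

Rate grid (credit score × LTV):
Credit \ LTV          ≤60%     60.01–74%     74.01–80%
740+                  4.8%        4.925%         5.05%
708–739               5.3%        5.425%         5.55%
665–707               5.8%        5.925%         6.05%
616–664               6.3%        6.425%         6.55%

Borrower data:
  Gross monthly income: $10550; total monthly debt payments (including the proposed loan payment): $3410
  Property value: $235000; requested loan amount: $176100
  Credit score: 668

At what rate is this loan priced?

6.05%

Credit score 668 ≥ 616; Debt-to-income = 3,410/10,550 = 32.3% — meets 36% limit
Loan-to-value = 176,100/235,000 = 74.9% — pass (80% max)
Score 668 is in the 665–707 band; LTV 74.9% is in the 74.01–80% band → 6.05%.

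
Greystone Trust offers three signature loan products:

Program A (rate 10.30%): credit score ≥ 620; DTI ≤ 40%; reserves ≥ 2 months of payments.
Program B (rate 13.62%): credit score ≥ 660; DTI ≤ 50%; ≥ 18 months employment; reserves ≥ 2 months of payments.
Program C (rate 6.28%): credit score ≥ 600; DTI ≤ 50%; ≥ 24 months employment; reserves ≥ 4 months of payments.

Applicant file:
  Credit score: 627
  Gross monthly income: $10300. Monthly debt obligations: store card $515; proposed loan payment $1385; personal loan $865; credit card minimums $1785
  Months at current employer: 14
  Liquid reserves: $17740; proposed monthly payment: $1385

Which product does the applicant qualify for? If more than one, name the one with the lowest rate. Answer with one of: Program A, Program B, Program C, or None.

Total debts = (515 + 1,385 + 865 + 1,785) = 4,550; DTI = 4,550/10,300 = 44.2%.
Reserves = 17,740/1,385 = 12.8 months.
Program A: score 627 ≥ 620; DTI 44.2% > 40%; reserves 12.8 ≥ 2 mo → does not qualify.
Program B: score 627 < 660; DTI 44.2% ≤ 50%; employment 14 < 18 mo; reserves 12.8 ≥ 2 mo → does not qualify.
Program C: score 627 ≥ 600; DTI 44.2% ≤ 50%; employment 14 < 24 mo; reserves 12.8 ≥ 4 mo → does not qualify.

None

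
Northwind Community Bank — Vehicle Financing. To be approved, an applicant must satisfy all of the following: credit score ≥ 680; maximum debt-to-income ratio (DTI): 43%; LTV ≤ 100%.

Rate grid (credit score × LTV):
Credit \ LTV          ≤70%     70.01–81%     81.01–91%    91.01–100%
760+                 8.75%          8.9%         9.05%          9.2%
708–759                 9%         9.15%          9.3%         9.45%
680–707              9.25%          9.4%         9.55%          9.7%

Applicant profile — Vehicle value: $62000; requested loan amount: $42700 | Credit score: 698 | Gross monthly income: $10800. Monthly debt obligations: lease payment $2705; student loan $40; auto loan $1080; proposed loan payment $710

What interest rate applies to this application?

Credit score 698 ≥ 680; Total monthly debts = (2,705 + 40 + 1,080 + 710) = 4,535. DTI = 4,535/10,800 = 42% ≤ 43%
Loan-to-value = 42,700/62,000 = 68.9% — pass (100% max)
Row: 698 falls in 680–707. Column: 68.9% falls in ≤70%. Rate = 9.25%.

9.25%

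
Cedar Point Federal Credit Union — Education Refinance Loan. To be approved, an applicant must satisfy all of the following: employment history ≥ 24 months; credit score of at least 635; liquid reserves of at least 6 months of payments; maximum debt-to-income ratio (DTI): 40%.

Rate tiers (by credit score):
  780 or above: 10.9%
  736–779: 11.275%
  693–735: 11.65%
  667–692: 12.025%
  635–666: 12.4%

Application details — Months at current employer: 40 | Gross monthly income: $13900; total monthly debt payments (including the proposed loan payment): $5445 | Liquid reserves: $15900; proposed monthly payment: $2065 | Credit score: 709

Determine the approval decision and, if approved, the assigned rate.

Approved at 11.65%

Credit score 709 ≥ 635 (meets minimum)
Employment 40 ≥ 24 months
Liquid reserves cover 15,900/2,065 = 7.7 months — ≥ 6 required
DTI = 5,445/13,900 = 39.2% ≤ 40%
All requirements met. Score 709 falls in the 693–735 tier → 11.65%.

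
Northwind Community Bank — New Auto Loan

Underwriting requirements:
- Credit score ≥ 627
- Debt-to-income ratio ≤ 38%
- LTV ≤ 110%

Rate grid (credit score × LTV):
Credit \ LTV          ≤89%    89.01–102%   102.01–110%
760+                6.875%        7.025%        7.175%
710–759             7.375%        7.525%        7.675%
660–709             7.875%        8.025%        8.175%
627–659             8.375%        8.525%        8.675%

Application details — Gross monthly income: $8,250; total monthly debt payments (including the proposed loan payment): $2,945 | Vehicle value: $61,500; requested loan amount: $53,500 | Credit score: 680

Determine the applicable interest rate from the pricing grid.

Credit score 680 ≥ 627; DTI: 2,945 ÷ 8,250 = 35.7%, within the 38% cap
LTV = 53,500/61,500 = 87% ≤ 110%
Score 680 is in the 660–709 band; LTV 87% is in the ≤89% band → 7.875%.

7.875%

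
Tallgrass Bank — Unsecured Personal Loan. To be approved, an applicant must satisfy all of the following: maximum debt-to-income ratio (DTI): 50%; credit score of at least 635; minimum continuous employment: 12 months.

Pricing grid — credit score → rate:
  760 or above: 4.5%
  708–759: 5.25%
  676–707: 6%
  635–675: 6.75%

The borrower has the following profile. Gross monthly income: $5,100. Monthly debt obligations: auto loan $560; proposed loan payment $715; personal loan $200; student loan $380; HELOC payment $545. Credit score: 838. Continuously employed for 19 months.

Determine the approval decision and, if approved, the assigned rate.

Approved at 4.5%

Credit score 838 ≥ 635 (meets minimum)
Employment 19 ≥ 12 months
Total monthly debts = (560 + 715 + 200 + 380 + 545) = 2,400. DTI = 2,400/5,100 = 47.1% ≤ 50%
All requirements met. Score 838 falls in the 760 or above tier → 4.5%.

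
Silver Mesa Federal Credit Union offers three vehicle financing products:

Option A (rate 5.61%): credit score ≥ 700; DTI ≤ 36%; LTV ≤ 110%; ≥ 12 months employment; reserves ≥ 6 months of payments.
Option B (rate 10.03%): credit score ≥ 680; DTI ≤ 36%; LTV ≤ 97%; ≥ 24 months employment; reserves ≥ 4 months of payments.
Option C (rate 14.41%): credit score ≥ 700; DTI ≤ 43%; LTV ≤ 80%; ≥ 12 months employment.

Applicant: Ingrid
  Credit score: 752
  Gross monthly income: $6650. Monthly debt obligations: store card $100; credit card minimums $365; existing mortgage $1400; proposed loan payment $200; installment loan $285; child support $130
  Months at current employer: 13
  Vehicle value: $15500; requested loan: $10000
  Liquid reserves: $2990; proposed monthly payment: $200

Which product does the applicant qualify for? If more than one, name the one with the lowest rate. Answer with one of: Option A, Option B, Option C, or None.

Option C

Total debts = (100 + 365 + 1,400 + 200 + 285 + 130) = 2,480; DTI = 2,480/6,650 = 37.3%.
LTV = 10,000/15,500 = 64.5%.
Reserves = 2,990/200 = 14.9 months.
Option A: score 752 ≥ 700; DTI 37.3% > 36%; LTV 64.5% ≤ 110%; employment 13 ≥ 12 mo; reserves 14.9 ≥ 6 mo → does not qualify.
Option B: score 752 ≥ 680; DTI 37.3% > 36%; LTV 64.5% ≤ 97%; employment 13 < 24 mo; reserves 14.9 ≥ 4 mo → does not qualify.
Option C: score 752 ≥ 700; DTI 37.3% ≤ 43%; LTV 64.5% ≤ 80%; employment 13 ≥ 12 mo → qualifies.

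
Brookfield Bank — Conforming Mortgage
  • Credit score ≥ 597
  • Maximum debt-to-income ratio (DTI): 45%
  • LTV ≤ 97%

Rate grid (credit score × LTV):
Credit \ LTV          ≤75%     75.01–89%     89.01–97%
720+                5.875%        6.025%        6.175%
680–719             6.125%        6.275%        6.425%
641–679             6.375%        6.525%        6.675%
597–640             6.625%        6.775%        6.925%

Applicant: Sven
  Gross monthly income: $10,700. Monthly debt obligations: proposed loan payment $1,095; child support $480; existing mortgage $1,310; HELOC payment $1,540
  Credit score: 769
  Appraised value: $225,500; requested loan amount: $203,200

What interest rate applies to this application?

6.175%

Credit score 769 ≥ 597; Total monthly debts = (1,095 + 480 + 1,310 + 1,540) = 4,425. DTI: 4,425 ÷ 10,700 = 41.4%, within the 45% cap
Loan-to-value = 203,200/225,500 = 90.1% — pass (97% max)
Row: 769 falls in 720+. Column: 90.1% falls in 89.01–97%. Rate = 6.175%.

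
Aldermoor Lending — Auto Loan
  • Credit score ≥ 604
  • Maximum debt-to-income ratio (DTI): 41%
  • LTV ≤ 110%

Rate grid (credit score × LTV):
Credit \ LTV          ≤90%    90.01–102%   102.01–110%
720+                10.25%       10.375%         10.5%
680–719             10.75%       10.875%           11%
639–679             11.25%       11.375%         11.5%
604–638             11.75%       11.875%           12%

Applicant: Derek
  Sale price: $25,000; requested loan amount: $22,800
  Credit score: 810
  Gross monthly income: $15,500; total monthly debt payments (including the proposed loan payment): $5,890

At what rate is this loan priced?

Credit score 810 ≥ 604; DTI: 5,890 ÷ 15,500 = 38%, within the 41% cap
LTV = 22,800/25,000 = 91.2% ≤ 110%
Score 810 is in the 720+ band; LTV 91.2% is in the 90.01–102% band → 10.375%.

10.375%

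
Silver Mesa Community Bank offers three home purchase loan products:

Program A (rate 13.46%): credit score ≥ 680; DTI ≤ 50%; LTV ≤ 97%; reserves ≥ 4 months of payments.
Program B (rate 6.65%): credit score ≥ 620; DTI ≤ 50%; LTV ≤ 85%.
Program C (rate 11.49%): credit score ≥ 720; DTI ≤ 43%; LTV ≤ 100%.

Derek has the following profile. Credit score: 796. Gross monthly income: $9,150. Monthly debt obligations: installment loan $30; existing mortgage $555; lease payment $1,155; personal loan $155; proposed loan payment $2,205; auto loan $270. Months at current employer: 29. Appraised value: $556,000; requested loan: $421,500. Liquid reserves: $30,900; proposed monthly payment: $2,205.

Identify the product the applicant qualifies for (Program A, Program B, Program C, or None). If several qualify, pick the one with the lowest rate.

Program B

Total debts = (30 + 555 + 1,155 + 155 + 2,205 + 270) = 4,370; DTI = 4,370/9,150 = 47.8%.
LTV = 421,500/556,000 = 75.8%.
Reserves = 30,900/2,205 = 14.0 months.
Program A: score 796 ≥ 680; DTI 47.8% ≤ 50%; LTV 75.8% ≤ 97%; reserves 14.0 ≥ 4 mo → qualifies.
Program B: score 796 ≥ 620; DTI 47.8% ≤ 50%; LTV 75.8% ≤ 85% → qualifies.
Program C: score 796 ≥ 720; DTI 47.8% > 43%; LTV 75.8% ≤ 100% → does not qualify.
Qualifying: Program A, Program B. Lowest rate is 6.65% → Program B.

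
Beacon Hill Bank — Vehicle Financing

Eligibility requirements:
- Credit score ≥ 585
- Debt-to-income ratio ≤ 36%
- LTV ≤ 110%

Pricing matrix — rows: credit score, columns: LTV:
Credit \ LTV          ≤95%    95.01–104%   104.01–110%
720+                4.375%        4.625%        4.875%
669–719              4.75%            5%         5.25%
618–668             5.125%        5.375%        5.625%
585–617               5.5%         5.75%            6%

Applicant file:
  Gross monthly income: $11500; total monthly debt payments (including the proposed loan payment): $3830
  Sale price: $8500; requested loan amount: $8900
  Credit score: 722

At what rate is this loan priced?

Credit score 722 ≥ 585; Debt-to-income = 3,830/11,500 = 33.3% — meets 36% limit
LTV = 8,900/8,500 = 104.7% ≤ 110%
Credit 722 → row 720+; LTV 104.7% → column 104.01–110%. Grid cell → 4.875%.

4.875%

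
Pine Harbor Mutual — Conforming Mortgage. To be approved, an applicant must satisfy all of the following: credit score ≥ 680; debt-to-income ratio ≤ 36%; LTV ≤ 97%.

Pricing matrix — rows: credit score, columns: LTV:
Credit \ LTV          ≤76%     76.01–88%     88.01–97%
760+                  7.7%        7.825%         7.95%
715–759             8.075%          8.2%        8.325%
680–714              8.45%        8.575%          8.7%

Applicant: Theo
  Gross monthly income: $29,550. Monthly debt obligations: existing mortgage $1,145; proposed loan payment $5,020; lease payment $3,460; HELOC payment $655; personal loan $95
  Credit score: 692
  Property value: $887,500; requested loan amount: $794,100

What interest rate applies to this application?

8.7%

Credit score 692 ≥ 680; Total monthly debts = (1,145 + 5,020 + 3,460 + 655 + 95) = 10,375. Debt-to-income = 10,375/29,550 = 35.1% — meets 36% limit
Loan-to-value = 794,100/887,500 = 89.5% — pass (97% max)
Row: 692 falls in 680–714. Column: 89.5% falls in 88.01–97%. Rate = 8.7%.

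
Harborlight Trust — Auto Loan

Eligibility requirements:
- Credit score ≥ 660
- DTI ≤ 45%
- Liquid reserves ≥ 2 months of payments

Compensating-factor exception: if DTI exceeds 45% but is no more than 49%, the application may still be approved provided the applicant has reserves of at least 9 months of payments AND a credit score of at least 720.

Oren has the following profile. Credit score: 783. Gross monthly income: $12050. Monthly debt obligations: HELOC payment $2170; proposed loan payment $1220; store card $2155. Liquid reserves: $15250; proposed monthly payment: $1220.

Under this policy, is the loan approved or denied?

Approved

Credit score 783 ≥ 660 (meets base)
Total debts = (2,170 + 1,220 + 2,155) = 5,545. DTI: 5,545 ÷ 12,050 = 46%, over the 45% base limit.
Reserves: 15,250 ÷ 1,220 = 12.5 months (meets 2-month minimum)
46% falls in the override range (45%–49%), so the compensating-factor test applies.
Override check — reserves: 12.5 mo (ok); score: 783 (ok).
Both compensating conditions met → exception applies.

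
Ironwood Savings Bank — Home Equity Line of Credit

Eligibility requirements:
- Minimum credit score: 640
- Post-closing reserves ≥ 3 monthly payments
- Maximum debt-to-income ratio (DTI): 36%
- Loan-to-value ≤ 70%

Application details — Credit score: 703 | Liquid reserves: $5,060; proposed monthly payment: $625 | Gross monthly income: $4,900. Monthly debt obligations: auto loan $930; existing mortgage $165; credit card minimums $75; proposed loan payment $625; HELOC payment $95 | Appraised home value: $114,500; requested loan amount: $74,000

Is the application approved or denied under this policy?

Credit score 703 ≥ 640 (meets)
Reserves = 5,060/625 = 8.1 months ≥ 3
Total monthly debts = (930 + 165 + 75 + 625 + 95) = 1,890. DTI: 1,890 ÷ 4,900 = 38.6%, exceeds the 36% cap
LTV = 74,000/114,500 = 64.6% ≤ 70%
Fails on DTI.

Denied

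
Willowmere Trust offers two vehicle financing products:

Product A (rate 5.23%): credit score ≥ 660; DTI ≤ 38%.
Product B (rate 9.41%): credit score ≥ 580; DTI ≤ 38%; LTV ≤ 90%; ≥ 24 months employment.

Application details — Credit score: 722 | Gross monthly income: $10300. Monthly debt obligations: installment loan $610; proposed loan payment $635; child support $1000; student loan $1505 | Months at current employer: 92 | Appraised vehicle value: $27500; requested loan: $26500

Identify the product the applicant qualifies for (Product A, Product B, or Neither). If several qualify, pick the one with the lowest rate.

Total debts = (610 + 635 + 1,000 + 1,505) = 3,750; DTI = 3,750/10,300 = 36.4%.
LTV = 26,500/27,500 = 96.4%.
Product A: score 722 ≥ 660; DTI 36.4% ≤ 38% → qualifies.
Product B: score 722 ≥ 580; DTI 36.4% ≤ 38%; LTV 96.4% > 90%; employment 92 ≥ 24 mo → does not qualify.

Product A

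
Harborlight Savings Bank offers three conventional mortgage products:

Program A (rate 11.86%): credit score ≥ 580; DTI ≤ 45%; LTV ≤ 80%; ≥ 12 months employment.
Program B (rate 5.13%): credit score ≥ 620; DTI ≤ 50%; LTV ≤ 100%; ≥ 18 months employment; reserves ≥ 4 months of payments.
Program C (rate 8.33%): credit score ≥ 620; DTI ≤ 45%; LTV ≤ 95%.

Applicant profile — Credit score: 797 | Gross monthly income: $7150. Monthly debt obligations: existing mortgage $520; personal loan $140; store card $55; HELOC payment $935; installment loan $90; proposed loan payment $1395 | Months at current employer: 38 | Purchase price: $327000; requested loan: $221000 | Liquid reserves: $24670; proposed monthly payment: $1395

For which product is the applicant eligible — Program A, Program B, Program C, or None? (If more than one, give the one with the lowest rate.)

Program B

Total debts = (520 + 140 + 55 + 935 + 90 + 1,395) = 3,135; DTI = 3,135/7,150 = 43.8%.
LTV = 221,000/327,000 = 67.6%.
Reserves = 24,670/1,395 = 17.7 months.
Program A: score 797 ≥ 580; DTI 43.8% ≤ 45%; LTV 67.6% ≤ 80%; employment 38 ≥ 12 mo → qualifies.
Program B: score 797 ≥ 620; DTI 43.8% ≤ 50%; LTV 67.6% ≤ 100%; employment 38 ≥ 18 mo; reserves 17.7 ≥ 4 mo → qualifies.
Program C: score 797 ≥ 620; DTI 43.8% ≤ 45%; LTV 67.6% ≤ 95% → qualifies.
Qualifying: Program A, Program B, Program C. Lowest rate is 5.13% → Program B.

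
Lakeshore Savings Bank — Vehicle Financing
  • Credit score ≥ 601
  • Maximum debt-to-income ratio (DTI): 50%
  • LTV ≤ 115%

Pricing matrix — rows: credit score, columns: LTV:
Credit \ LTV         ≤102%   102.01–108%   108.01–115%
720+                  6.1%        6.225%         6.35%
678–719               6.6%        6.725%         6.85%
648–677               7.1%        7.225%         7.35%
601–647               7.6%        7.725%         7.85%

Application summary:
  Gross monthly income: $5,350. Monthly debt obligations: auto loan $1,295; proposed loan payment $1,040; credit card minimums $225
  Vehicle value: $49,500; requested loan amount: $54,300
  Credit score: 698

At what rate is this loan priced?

Credit score 698 ≥ 601; Total monthly debts = (1,295 + 1,040 + 225) = 2,560. DTI: 2,560 ÷ 5,350 = 47.9%, within the 50% cap
LTV = 54,300/49,500 = 109.7% ≤ 115%
Row: 698 falls in 678–719. Column: 109.7% falls in 108.01–115%. Rate = 6.85%.

6.85%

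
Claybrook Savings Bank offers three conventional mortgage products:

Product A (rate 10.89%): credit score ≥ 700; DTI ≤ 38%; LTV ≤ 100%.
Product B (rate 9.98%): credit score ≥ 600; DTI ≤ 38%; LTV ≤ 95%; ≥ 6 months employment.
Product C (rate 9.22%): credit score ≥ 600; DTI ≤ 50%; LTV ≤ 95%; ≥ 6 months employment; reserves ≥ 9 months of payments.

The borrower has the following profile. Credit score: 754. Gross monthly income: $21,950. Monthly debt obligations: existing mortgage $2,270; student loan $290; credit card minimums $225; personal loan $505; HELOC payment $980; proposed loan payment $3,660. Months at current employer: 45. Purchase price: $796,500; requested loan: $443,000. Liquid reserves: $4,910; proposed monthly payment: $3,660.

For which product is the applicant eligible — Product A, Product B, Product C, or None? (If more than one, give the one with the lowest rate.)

Total debts = (2,270 + 290 + 225 + 505 + 980 + 3,660) = 7,930; DTI = 7,930/21,950 = 36.1%.
LTV = 443,000/796,500 = 55.6%.
Reserves = 4,910/3,660 = 1.3 months.
Product A: score 754 ≥ 700; DTI 36.1% ≤ 38%; LTV 55.6% ≤ 100% → qualifies.
Product B: score 754 ≥ 600; DTI 36.1% ≤ 38%; LTV 55.6% ≤ 95%; employment 45 ≥ 6 mo → qualifies.
Product C: score 754 ≥ 600; DTI 36.1% ≤ 50%; LTV 55.6% ≤ 95%; employment 45 ≥ 6 mo; reserves 1.3 < 9 mo → does not qualify.
Qualifying: Product A, Product B. Lowest rate is 9.98% → Product B.

Product B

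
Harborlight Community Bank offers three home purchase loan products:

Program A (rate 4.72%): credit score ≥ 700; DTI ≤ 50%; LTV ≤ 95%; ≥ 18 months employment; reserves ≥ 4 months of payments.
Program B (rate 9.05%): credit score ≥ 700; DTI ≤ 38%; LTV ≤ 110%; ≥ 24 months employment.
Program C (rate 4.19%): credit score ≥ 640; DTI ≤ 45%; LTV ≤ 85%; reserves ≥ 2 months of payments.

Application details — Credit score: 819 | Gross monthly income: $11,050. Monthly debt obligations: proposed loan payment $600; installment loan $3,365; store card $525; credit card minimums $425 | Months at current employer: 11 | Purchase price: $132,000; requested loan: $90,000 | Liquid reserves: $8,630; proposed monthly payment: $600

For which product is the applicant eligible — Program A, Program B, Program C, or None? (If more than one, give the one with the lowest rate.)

Program C

Total debts = (600 + 3,365 + 525 + 425) = 4,915; DTI = 4,915/11,050 = 44.5%.
LTV = 90,000/132,000 = 68.2%.
Reserves = 8,630/600 = 14.4 months.
Program A: score 819 ≥ 700; DTI 44.5% ≤ 50%; LTV 68.2% ≤ 95%; employment 11 < 18 mo; reserves 14.4 ≥ 4 mo → does not qualify.
Program B: score 819 ≥ 700; DTI 44.5% > 38%; LTV 68.2% ≤ 110%; employment 11 < 24 mo → does not qualify.
Program C: score 819 ≥ 640; DTI 44.5% ≤ 45%; LTV 68.2% ≤ 85%; reserves 14.4 ≥ 2 mo → qualifies.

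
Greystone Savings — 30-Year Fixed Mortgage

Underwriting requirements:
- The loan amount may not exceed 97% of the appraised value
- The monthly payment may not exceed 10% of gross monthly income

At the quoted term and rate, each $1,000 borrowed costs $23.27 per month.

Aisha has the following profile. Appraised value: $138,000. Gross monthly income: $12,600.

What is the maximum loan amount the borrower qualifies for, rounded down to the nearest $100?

$54,100

Payment cap: 10% × $12,600 = $1,260/month.
At $23.27 per $1,000, that supports 1,260/23.27 × 1,000 ≈ $54,146 → $54,100.
LTV cap: 97% × $138,000 = $133,860 → $133,800.
Binding constraint: payment-to-income.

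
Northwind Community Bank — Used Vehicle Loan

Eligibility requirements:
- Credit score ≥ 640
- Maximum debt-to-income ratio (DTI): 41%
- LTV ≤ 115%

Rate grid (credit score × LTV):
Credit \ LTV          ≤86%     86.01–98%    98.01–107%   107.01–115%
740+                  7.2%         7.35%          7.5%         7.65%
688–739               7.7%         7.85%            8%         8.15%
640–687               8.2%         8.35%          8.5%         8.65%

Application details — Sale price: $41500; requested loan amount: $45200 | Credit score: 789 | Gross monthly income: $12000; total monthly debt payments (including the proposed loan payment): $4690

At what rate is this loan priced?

Credit score 789 ≥ 640; DTI: 4,690 ÷ 12,000 = 39.1%, within the 41% cap
LTV = 45,200/41,500 = 108.9% ≤ 115%
Credit 789 → row 740+; LTV 108.9% → column 107.01–115%. Grid cell → 7.65%.

7.65%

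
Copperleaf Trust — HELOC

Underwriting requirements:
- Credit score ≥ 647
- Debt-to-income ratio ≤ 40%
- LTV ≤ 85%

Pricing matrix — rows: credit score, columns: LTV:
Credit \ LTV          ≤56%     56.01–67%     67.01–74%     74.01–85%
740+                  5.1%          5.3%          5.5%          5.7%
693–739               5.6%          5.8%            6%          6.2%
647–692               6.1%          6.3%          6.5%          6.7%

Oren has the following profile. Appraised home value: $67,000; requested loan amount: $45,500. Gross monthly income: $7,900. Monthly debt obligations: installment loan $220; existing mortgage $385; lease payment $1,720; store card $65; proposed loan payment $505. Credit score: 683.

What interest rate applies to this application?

6.5%

Credit score 683 ≥ 647; Total monthly debts = (220 + 385 + 1,720 + 65 + 505) = 2,895. Debt-to-income = 2,895/7,900 = 36.6% — meets 40% limit
LTV: 45,500 ÷ 67,000 = 67.9%, within 85% cap
Credit 683 → row 647–692; LTV 67.9% → column 67.01–74%. Grid cell → 6.5%.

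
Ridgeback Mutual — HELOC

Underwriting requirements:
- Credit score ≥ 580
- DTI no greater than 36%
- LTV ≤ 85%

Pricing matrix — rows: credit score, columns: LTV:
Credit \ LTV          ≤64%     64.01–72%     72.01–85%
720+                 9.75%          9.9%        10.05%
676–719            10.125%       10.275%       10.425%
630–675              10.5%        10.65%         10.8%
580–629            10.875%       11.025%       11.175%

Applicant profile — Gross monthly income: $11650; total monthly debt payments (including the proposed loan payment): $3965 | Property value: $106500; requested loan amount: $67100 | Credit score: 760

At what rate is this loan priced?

Credit score 760 ≥ 580; Debt-to-income = 3,965/11,650 = 34% — meets 36% limit
LTV: 67,100 ÷ 106,500 = 63%, within 85% cap
Score 760 is in the 720+ band; LTV 63% is in the ≤64% band → 9.75%.

9.75%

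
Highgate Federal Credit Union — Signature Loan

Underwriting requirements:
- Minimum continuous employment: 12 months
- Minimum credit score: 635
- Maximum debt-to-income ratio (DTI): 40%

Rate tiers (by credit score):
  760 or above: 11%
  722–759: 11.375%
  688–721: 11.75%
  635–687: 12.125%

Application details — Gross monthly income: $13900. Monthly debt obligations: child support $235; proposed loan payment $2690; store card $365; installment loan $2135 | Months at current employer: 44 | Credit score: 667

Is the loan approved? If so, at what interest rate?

Approved at 12.125%

Credit score 667 ≥ 635 (meets minimum)
Total monthly debts = (235 + 2,690 + 365 + 2,135) = 5,425. DTI: 5,425 ÷ 13,900 = 39%, within the 40% cap
Employment 44 ≥ 12 months
All requirements met. Score 667 falls in the 635–687 tier → 12.125%.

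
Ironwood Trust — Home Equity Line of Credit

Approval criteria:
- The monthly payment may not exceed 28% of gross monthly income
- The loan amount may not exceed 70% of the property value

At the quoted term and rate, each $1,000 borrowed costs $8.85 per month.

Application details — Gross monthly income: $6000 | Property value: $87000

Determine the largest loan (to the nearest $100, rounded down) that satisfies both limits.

$60,900

Payment cap: 28% × $6,000 = $1,680/month.
At $8.85 per $1,000, that supports 1,680/8.85 × 1,000 ≈ $189,830 → $189,800.
LTV cap: 70% × $87,000 = $60,900 → $60,900.
Binding constraint: loan-to-value.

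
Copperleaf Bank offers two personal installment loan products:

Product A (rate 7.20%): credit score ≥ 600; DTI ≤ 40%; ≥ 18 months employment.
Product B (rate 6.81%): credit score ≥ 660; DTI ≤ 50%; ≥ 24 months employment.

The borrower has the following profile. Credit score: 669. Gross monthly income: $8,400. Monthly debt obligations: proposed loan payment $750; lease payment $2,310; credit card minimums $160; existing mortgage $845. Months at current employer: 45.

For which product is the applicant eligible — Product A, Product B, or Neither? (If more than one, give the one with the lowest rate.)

Product B

Total debts = (750 + 2,310 + 160 + 845) = 4,065; DTI = 4,065/8,400 = 48.4%.
Product A: score 669 ≥ 600; DTI 48.4% > 40%; employment 45 ≥ 18 mo → does not qualify.
Product B: score 669 ≥ 660; DTI 48.4% ≤ 50%; employment 45 ≥ 24 mo → qualifies.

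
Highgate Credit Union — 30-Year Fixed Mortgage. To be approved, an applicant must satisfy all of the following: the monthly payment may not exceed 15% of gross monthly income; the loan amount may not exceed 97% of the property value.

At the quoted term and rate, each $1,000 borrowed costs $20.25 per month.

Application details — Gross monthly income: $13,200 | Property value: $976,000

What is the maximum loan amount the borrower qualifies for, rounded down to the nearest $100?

Payment cap: 15% × $13,200 = $1,980/month.
At $20.25 per $1,000, that supports 1,980/20.25 × 1,000 ≈ $97,777 → $97,700.
LTV cap: 97% × $976,000 = $946,720 → $946,700.
Binding constraint: payment-to-income.

$97,700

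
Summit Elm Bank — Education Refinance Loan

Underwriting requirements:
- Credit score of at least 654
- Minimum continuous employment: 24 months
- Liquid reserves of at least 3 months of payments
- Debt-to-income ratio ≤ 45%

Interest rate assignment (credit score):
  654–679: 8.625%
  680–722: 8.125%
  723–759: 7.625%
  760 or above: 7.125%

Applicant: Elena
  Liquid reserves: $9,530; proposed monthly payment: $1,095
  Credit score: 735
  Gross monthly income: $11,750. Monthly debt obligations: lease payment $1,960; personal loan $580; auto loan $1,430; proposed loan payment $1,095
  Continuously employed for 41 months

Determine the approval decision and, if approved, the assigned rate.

Credit score 735 ≥ 654 (meets minimum)
Employment 41 ≥ 24 months
Reserves: 9,530 ÷ 1,095 = 8.7 months (meets 3-month minimum)
Total monthly debts = (1,960 + 580 + 1,430 + 1,095) = 5,065. Debt-to-income = 5,065/11,750 = 43.1% — meets 45% limit
All requirements met. Score 735 falls in the 723–759 tier → 7.625%.

Approved at 7.625%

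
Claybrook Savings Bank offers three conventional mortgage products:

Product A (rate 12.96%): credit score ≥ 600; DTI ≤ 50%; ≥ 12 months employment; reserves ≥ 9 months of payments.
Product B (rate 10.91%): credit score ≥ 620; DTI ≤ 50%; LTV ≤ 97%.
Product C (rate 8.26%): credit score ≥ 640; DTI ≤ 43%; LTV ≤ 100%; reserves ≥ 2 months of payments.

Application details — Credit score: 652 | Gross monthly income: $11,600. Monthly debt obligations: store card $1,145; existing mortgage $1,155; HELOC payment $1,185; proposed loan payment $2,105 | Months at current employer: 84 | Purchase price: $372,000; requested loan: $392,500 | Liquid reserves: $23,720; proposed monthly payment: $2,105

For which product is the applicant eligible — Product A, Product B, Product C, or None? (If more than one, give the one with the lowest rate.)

Product A

Total debts = (1,145 + 1,155 + 1,185 + 2,105) = 5,590; DTI = 5,590/11,600 = 48.2%.
LTV = 392,500/372,000 = 105.5%.
Reserves = 23,720/2,105 = 11.3 months.
Product A: score 652 ≥ 600; DTI 48.2% ≤ 50%; employment 84 ≥ 12 mo; reserves 11.3 ≥ 9 mo → qualifies.
Product B: score 652 ≥ 620; DTI 48.2% ≤ 50%; LTV 105.5% > 97% → does not qualify.
Product C: score 652 ≥ 640; DTI 48.2% > 43%; LTV 105.5% > 100%; reserves 11.3 ≥ 2 mo → does not qualify.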